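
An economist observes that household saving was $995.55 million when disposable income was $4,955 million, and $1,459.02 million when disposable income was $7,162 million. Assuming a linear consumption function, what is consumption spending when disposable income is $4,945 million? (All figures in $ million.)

C = 3951.55

MPS = ΔS/ΔY = (1459.02 − 995.55)/(7162 − 4955) = 463.47/2207 = 0.21
MPC = 1 − MPS = 0.79
Autonomous saving = 995.55 − 0.21(4955) = -45, so a = 45
C = 45 + 0.79(4945) = 45 + 3906.55 = 3951.55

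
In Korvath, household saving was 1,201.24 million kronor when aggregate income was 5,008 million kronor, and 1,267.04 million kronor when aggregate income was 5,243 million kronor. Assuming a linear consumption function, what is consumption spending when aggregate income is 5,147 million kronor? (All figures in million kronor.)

C = 3906.84

MPS = ΔS/ΔY = (1267.04 − 1201.24)/(5243 − 5008) = 65.8/235 = 0.28
MPC = 1 − MPS = 0.72
Autonomous saving = 1201.24 − 0.28(5008) = -201, so a = 201
C = 201 + 0.72(5147) = 201 + 3705.84 = 3906.84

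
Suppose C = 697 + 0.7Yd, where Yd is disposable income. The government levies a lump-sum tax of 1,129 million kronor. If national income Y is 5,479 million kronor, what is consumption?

Yd = Y − T = 5479 − 1129 = 4350
C = 697 + 0.7(4350) = 697 + 3045 = 3742

C = 3742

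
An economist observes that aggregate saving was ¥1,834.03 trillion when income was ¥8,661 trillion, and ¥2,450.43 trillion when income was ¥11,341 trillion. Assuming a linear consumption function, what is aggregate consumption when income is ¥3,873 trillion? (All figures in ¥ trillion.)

MPS = ΔS/ΔY = (2450.43 − 1834.03)/(11341 − 8661) = 616.4/2680 = 0.23
MPC = 1 − MPS = 0.77
Autonomous saving = 1834.03 − 0.23(8661) = -158, so a = 158
C = 158 + 0.77(3873) = 158 + 2982.21 = 3140.21

C = 3140.21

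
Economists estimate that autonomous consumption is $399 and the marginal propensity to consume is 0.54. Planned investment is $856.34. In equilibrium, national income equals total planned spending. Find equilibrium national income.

Y = C + I = 399 + 0.54Y + 856.34
Y − 0.54Y = 1255.34
0.46Y = 1255.34, so Y = 1255.34/0.46 = 2729

Y = 2729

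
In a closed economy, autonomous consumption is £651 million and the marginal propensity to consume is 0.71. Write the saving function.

S = -651 + 0.29Y

S = Y − C = Y − (651 + 0.71Y) = -651 + (1 − 0.71)Y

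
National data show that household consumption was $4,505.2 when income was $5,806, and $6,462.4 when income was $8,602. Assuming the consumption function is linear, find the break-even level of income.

MPC = (6462.4 − 4505.2)/(8602 − 5806) = 1957.2/2796 = 0.7
a = 4505.2 − 0.7(5806) = 4505.2 − 4064.2 = 441
Break-even: Y = a/(1−MPC) = 441/0.3 = 1470

Y = 1470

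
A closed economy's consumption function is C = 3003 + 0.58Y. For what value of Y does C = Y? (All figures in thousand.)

Y = 7150

At break-even, C = Y: 3003 + 0.58Y = Y
0.42Y = 3003, so Y = 3003/0.42 = 7150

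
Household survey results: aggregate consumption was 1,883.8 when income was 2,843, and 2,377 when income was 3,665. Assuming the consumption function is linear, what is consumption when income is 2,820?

C = 1870

MPC = (2377 − 1883.8)/(3665 − 2843) = 493.2/822 = 0.6
a = 1883.8 − 0.6(2843) = 1883.8 − 1705.8 = 178
C = 178 + 0.6(2820) = 178 + 1692 = 1870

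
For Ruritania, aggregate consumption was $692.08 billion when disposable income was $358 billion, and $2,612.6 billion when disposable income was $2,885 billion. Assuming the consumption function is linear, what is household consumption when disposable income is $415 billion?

MPC = (2612.6 − 692.08)/(2885 − 358) = 1920.52/2527 = 0.76
a = 692.08 − 0.76(358) = 692.08 − 272.08 = 420
C = 420 + 0.76(415) = 420 + 315.4 = 735.4

C = 735.4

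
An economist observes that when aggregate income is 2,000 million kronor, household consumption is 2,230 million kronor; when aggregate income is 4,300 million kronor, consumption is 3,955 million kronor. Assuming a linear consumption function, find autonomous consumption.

a = 730

MPC = ΔC/ΔY = (3955 − 2230)/(4300 − 2000) = 1725/2300 = 0.75
a = C − MPC·Y = 2230 − 0.75(2000) = 2230 − 1500 = 730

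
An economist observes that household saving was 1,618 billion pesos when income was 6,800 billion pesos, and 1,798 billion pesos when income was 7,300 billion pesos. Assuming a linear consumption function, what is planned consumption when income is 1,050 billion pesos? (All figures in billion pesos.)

MPS = ΔS/ΔY = (1798 − 1618)/(7300 − 6800) = 180/500 = 0.36
MPC = 1 − MPS = 0.64
Autonomous saving = 1618 − 0.36(6800) = -830, so a = 830
C = 830 + 0.64(1050) = 830 + 672 = 1502

C = 1502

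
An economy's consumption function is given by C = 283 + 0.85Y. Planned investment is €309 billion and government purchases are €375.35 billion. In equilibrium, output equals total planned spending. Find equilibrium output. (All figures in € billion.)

Y = C + I + G = 283 + 0.85Y + 309 + 375.35
Y − 0.85Y = 967.35
0.15Y = 967.35, so Y = 967.35/0.15 = 6449

Y = 6449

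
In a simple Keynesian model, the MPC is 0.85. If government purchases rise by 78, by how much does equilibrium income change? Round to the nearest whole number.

ΔY ≈ 520

The multiplier is 1/(1 − MPC) = 1/0.15.
ΔY = 78/0.15 = 520.00 ≈ 520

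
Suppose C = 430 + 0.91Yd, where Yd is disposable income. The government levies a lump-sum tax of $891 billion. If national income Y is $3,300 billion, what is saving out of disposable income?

S = -213.19

Yd = Y − T = 3300 − 891 = 2409
C = 430 + 0.91(2409) = 430 + 2192.19 = 2622.19
S = Yd − C = 2409 − 2622.19 = -213.19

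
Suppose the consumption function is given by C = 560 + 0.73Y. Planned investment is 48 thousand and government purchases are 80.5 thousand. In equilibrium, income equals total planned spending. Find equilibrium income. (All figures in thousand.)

Y = C + I + G = 560 + 0.73Y + 48 + 80.5
Y − 0.73Y = 688.5
0.27Y = 688.5, so Y = 688.5/0.27 = 2550

Y = 2550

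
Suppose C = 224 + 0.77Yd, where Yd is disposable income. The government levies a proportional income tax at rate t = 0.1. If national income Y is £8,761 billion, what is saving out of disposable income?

S = 1589.527

Yd = (1 − 0.1)(8761) = 0.9(8761) = 7884.9
C = 224 + 0.77(7884.9) = 224 + 6071.373 = 6295.373
S = Yd − C = 7884.9 − 6295.373 = 1589.527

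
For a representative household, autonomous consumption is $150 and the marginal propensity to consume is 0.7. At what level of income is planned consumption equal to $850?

Y = 1000

150 + 0.7Y = 850
0.7Y = 700, so Y = 700/0.7 = 1000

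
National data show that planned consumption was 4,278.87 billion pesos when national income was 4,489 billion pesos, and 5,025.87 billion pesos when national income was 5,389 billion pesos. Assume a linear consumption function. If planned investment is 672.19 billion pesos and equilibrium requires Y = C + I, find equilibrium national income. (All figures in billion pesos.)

MPC = (5025.87 − 4278.87)/(5389 − 4489) = 747/900 = 0.83
a = 4278.87 − 0.83(4489) = 553
Equilibrium: Y = 553 + 0.83Y + 672.19
0.17Y = 1225.19, so Y = 1225.19/0.17 = 7207

Y = 7207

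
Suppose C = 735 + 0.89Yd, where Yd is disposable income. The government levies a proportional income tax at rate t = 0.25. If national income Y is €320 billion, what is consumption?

C = 948.6

Yd = (1 − 0.25)(320) = 0.75(320) = 240
C = 735 + 0.89(240) = 735 + 213.6 = 948.6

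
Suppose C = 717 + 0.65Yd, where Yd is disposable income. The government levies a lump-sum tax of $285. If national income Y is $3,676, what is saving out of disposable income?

S = 469.85

Yd = Y − T = 3676 − 285 = 3391
C = 717 + 0.65(3391) = 717 + 2204.15 = 2921.15
S = Yd − C = 3391 − 2921.15 = 469.85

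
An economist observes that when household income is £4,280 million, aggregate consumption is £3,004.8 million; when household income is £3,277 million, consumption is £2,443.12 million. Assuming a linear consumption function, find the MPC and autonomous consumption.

MPC = 0.56; a = 608

MPC = ΔC/ΔY = (3004.8 − 2443.12)/(4280 − 3277) = 561.68/1003 = 0.56
a = C − MPC·Y = 2443.12 − 0.56(3277) = 2443.12 − 1835.12 = 608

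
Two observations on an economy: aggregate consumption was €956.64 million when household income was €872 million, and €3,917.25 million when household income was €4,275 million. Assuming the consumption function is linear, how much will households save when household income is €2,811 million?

MPC = (3917.25 − 956.64)/(4275 − 872) = 2960.61/3403 = 0.87
a = 956.64 − 0.87(872) = 956.64 − 758.64 = 198
C = 198 + 0.87(2811) = 2643.57
S = 2811 − 2643.57 = 167.43

S = 167.43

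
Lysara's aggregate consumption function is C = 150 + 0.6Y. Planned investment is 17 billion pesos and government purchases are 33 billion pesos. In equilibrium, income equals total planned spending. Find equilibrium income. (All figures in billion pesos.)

Y = C + I + G = 150 + 0.6Y + 17 + 33
Y − 0.6Y = 200
0.4Y = 200, so Y = 200/0.4 = 500

Y = 500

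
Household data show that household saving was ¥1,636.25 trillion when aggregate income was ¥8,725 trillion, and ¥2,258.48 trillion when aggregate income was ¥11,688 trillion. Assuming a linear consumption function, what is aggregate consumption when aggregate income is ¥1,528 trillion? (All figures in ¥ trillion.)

MPS = ΔS/ΔY = (2258.48 − 1636.25)/(11688 − 8725) = 622.23/2963 = 0.21
MPC = 1 − MPS = 0.79
Autonomous saving = 1636.25 − 0.21(8725) = -196, so a = 196
C = 196 + 0.79(1528) = 196 + 1207.12 = 1403.12

C = 1403.12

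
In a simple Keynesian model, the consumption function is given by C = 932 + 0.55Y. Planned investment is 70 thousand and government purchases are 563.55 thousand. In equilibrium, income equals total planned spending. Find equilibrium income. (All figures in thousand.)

Y = C + I + G = 932 + 0.55Y + 70 + 563.55
Y − 0.55Y = 1565.55
0.45Y = 1565.55, so Y = 1565.55/0.45 = 3479

Y = 3479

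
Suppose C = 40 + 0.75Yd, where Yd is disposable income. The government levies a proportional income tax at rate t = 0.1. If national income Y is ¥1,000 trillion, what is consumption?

Yd = (1 − 0.1)(1000) = 0.9(1000) = 900
C = 40 + 0.75(900) = 40 + 675 = 715

C = 715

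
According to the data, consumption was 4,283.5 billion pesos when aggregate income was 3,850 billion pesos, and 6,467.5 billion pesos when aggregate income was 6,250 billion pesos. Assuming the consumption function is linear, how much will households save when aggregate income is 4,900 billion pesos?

S = -339

MPC = (6467.5 − 4283.5)/(6250 − 3850) = 2184/2400 = 0.91
a = 4283.5 − 0.91(3850) = 4283.5 − 3503.5 = 780
C = 780 + 0.91(4900) = 5239
S = 4900 − 5239 = -339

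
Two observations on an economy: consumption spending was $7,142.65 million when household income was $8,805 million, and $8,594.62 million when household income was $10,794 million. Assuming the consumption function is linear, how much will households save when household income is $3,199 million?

MPC = (8594.62 − 7142.65)/(10794 − 8805) = 1451.97/1989 = 0.73
a = 7142.65 − 0.73(8805) = 7142.65 − 6427.65 = 715
C = 715 + 0.73(3199) = 3050.27
S = 3199 − 3050.27 = 148.73

S = 148.73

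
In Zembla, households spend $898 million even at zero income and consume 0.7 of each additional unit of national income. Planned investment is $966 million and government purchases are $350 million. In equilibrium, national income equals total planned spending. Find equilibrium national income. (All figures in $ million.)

Y = C + I + G = 898 + 0.7Y + 966 + 350
Y − 0.7Y = 2214
0.3Y = 2214, so Y = 2214/0.3 = 7380

Y = 7380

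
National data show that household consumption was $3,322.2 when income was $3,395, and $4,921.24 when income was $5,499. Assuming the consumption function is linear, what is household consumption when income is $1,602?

C = 1959.52

MPC = (4921.24 − 3322.2)/(5499 − 3395) = 1599.04/2104 = 0.76
a = 3322.2 − 0.76(3395) = 3322.2 − 2580.2 = 742
C = 742 + 0.76(1602) = 742 + 1217.52 = 1959.52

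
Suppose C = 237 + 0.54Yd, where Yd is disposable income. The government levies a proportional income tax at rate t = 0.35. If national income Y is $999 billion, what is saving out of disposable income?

S = 61.701

Yd = (1 − 0.35)(999) = 0.65(999) = 649.35
C = 237 + 0.54(649.35) = 237 + 350.649 = 587.649
S = Yd − C = 649.35 − 587.649 = 61.701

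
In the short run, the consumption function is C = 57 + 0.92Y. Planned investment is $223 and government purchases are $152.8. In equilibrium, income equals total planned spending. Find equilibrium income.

Y = 5410

Y = C + I + G = 57 + 0.92Y + 223 + 152.8
Y − 0.92Y = 432.8
0.08Y = 432.8, so Y = 432.8/0.08 = 5410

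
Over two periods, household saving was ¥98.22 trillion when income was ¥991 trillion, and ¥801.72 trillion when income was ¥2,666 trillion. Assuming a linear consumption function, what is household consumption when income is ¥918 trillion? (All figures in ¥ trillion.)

MPS = ΔS/ΔY = (801.72 − 98.22)/(2666 − 991) = 703.5/1675 = 0.42
MPC = 1 − MPS = 0.58
Autonomous saving = 98.22 − 0.42(991) = -318, so a = 318
C = 318 + 0.58(918) = 318 + 532.44 = 850.44

C = 850.44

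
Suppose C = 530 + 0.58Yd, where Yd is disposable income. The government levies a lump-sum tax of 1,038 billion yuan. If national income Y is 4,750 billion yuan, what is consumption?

Yd = Y − T = 4750 − 1038 = 3712
C = 530 + 0.58(3712) = 530 + 2152.96 = 2682.96

C = 2682.96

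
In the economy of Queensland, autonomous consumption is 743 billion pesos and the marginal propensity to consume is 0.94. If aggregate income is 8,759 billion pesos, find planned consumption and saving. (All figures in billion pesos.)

C = 743 + 0.94(8759) = 743 + 8233.46 = 8976.46
S = Y − C = 8759 − 8976.46 = -217.46

C = 8976.46; S = -217.46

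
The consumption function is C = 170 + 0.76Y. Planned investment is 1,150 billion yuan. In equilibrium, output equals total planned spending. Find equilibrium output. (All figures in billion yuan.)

Y = C + I = 170 + 0.76Y + 1150
Y − 0.76Y = 1320
0.24Y = 1320, so Y = 1320/0.24 = 5500

Y = 5500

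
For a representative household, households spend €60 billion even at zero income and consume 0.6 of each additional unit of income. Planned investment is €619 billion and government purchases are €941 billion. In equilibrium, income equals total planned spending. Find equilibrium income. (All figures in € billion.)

Y = 4050

Y = C + I + G = 60 + 0.6Y + 619 + 941
Y − 0.6Y = 1620
0.4Y = 1620, so Y = 1620/0.4 = 4050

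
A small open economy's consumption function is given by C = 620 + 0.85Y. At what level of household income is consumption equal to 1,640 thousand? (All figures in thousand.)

620 + 0.85Y = 1640
0.85Y = 1020, so Y = 1020/0.85 = 1200

Y = 1200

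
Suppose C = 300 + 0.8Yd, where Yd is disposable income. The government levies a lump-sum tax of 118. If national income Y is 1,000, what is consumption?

Yd = Y − T = 1000 − 118 = 882
C = 300 + 0.8(882) = 300 + 705.6 = 1005.6

C = 1005.6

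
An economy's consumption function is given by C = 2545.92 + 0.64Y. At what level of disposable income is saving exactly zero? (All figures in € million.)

Y = 7072

At break-even, C = Y: 2545.92 + 0.64Y = Y
0.36Y = 2545.92, so Y = 2545.92/0.36 = 7072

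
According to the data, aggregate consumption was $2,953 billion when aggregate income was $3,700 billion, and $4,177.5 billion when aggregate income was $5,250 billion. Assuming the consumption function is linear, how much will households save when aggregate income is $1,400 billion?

S = 264

MPC = (4177.5 − 2953)/(5250 − 3700) = 1224.5/1550 = 0.79
a = 2953 − 0.79(3700) = 2953 − 2923 = 30
C = 30 + 0.79(1400) = 1136
S = 1400 − 1136 = 264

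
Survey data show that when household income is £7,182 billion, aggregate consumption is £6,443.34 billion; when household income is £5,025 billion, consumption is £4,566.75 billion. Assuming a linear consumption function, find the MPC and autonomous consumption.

MPC = 0.87; a = 195

MPC = ΔC/ΔY = (6443.34 − 4566.75)/(7182 − 5025) = 1876.59/2157 = 0.87
a = C − MPC·Y = 4566.75 − 0.87(5025) = 4566.75 − 4371.75 = 195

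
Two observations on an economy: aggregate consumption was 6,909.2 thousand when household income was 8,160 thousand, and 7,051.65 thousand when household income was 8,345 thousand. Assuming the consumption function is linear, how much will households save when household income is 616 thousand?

MPC = (7051.65 − 6909.2)/(8345 − 8160) = 142.45/185 = 0.77
a = 6909.2 − 0.77(8160) = 6909.2 − 6283.2 = 626
C = 626 + 0.77(616) = 1100.32
S = 616 − 1100.32 = -484.32

S = -484.32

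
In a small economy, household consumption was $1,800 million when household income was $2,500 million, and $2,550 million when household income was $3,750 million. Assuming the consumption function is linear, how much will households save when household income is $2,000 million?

MPC = (2550 − 1800)/(3750 − 2500) = 750/1250 = 0.6
a = 1800 − 0.6(2500) = 1800 − 1500 = 300
C = 300 + 0.6(2000) = 1500
S = 2000 − 1500 = 500

S = 500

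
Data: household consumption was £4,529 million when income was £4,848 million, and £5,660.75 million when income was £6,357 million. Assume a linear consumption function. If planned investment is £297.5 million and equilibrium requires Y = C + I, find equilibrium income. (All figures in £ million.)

Y = 4762

MPC = (5660.75 − 4529)/(6357 − 4848) = 1131.75/1509 = 0.75
a = 4529 − 0.75(4848) = 893
Equilibrium: Y = 893 + 0.75Y + 297.5
0.25Y = 1190.5, so Y = 1190.5/0.25 = 4762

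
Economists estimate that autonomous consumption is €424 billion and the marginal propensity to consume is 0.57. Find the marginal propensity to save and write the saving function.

MPS = 1 − MPC = 1 − 0.57 = 0.43
S = Y − C = -424 + 0.43Y

MPS = 0.43; S = -424 + 0.43Y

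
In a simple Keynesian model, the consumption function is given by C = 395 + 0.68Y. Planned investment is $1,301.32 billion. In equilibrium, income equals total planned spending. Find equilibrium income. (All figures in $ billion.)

Y = C + I = 395 + 0.68Y + 1301.32
Y − 0.68Y = 1696.32
0.32Y = 1696.32, so Y = 1696.32/0.32 = 5301

Y = 5301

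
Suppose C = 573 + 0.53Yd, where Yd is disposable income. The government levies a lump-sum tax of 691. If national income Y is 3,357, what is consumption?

Yd = Y − T = 3357 − 691 = 2666
C = 573 + 0.53(2666) = 573 + 1412.98 = 1985.98

C = 1985.98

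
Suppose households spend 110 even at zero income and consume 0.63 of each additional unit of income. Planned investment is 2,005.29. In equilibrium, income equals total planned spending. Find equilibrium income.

Y = C + I = 110 + 0.63Y + 2005.29
Y − 0.63Y = 2115.29
0.37Y = 2115.29, so Y = 2115.29/0.37 = 5717

Y = 5717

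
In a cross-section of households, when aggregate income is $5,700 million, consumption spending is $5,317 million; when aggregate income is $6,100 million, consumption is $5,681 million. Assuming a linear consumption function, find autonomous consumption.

MPC = ΔC/ΔY = (5681 − 5317)/(6100 − 5700) = 364/400 = 0.91
a = C − MPC·Y = 5317 − 0.91(5700) = 5317 − 5187 = 130

a = 130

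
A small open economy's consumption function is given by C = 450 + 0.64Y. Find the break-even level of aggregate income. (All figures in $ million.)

At break-even, C = Y: 450 + 0.64Y = Y
0.36Y = 450, so Y = 450/0.36 = 1250

Y = 1250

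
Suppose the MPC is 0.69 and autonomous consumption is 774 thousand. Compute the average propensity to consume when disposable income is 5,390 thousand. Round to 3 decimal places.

APC = 0.834

C = 774 + 0.69(5390) = 4493.1
APC = C/Y = 4493.1/5390 = 0.834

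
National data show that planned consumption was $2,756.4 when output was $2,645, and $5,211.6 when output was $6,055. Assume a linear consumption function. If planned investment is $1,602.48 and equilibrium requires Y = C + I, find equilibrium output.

Y = 8766

MPC = (5211.6 − 2756.4)/(6055 − 2645) = 2455.2/3410 = 0.72
a = 2756.4 − 0.72(2645) = 852
Equilibrium: Y = 852 + 0.72Y + 1602.48
0.28Y = 2454.48, so Y = 2454.48/0.28 = 8766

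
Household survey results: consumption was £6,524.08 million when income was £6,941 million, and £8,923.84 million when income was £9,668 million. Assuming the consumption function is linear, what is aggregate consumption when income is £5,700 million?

C = 5432

MPC = (8923.84 − 6524.08)/(9668 − 6941) = 2399.76/2727 = 0.88
a = 6524.08 − 0.88(6941) = 6524.08 − 6108.08 = 416
C = 416 + 0.88(5700) = 416 + 5016 = 5432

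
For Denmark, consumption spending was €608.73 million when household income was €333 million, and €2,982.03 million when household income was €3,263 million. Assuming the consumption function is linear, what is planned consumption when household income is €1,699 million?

C = 1715.19

MPC = (2982.03 − 608.73)/(3263 − 333) = 2373.3/2930 = 0.81
a = 608.73 − 0.81(333) = 608.73 − 269.73 = 339
C = 339 + 0.81(1699) = 339 + 1376.19 = 1715.19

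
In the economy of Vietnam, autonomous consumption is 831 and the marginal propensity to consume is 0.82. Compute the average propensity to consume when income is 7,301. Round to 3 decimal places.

C = 831 + 0.82(7301) = 6817.82
APC = C/Y = 6817.82/7301 = 0.934

APC = 0.934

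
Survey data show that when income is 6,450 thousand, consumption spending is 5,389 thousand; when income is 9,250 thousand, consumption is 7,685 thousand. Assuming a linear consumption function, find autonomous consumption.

a = 100

MPC = ΔC/ΔY = (7685 − 5389)/(9250 − 6450) = 2296/2800 = 0.82
a = C − MPC·Y = 5389 − 0.82(6450) = 5389 − 5289 = 100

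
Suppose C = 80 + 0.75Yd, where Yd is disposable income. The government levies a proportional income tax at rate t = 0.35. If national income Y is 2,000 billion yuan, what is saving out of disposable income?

Yd = (1 − 0.35)(2000) = 0.65(2000) = 1300
C = 80 + 0.75(1300) = 80 + 975 = 1055
S = Yd − C = 1300 − 1055 = 245

S = 245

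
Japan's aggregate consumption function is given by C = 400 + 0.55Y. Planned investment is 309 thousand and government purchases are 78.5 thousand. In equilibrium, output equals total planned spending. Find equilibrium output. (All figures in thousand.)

Y = C + I + G = 400 + 0.55Y + 309 + 78.5
Y − 0.55Y = 787.5
0.45Y = 787.5, so Y = 787.5/0.45 = 1750

Y = 1750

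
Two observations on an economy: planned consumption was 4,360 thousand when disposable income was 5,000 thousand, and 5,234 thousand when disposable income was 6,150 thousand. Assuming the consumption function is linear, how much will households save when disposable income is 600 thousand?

S = -416

MPC = (5234 − 4360)/(6150 − 5000) = 874/1150 = 0.76
a = 4360 − 0.76(5000) = 4360 − 3800 = 560
C = 560 + 0.76(600) = 1016
S = 600 − 1016 = -416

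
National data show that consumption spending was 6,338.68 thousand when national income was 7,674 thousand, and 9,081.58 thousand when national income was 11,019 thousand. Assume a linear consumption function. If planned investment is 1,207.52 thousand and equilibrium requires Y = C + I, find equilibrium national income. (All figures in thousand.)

Y = 6964

MPC = (9081.58 − 6338.68)/(11019 − 7674) = 2742.9/3345 = 0.82
a = 6338.68 − 0.82(7674) = 46
Equilibrium: Y = 46 + 0.82Y + 1207.52
0.18Y = 1253.52, so Y = 1253.52/0.18 = 6964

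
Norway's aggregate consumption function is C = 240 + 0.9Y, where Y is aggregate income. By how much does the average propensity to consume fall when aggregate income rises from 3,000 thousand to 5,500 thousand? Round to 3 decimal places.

At Y = 3000: C = 240 + 0.9(3000) = 2940, APC = 2940/3000 = 0.9800
At Y = 5500: C = 5190, APC = 5190/5500 = 0.9436
Fall in APC = 0.9800 − 0.9436 = 0.0364 ≈ 0.036

ΔAPC = 0.036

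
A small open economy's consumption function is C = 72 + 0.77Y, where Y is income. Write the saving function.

S = -72 + 0.23Y

S = Y − C = Y − (72 + 0.77Y) = -72 + (1 − 0.77)Y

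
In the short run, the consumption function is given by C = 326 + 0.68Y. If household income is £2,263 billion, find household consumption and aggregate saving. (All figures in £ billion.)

C = 1864.84; S = 398.16

C = 326 + 0.68(2263) = 326 + 1538.84 = 1864.84
S = Y − C = 2263 − 1864.84 = 398.16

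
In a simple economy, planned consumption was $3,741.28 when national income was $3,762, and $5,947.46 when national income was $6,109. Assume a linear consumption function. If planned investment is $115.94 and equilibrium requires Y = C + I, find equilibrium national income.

Y = 5349

MPC = (5947.46 − 3741.28)/(6109 − 3762) = 2206.18/2347 = 0.94
a = 3741.28 − 0.94(3762) = 205
Equilibrium: Y = 205 + 0.94Y + 115.94
0.06Y = 320.94, so Y = 320.94/0.06 = 5349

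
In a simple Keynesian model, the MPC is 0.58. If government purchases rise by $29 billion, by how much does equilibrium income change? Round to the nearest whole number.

The multiplier is 1/(1 − MPC) = 1/0.42.
ΔY = 29/0.42 = 69.05 ≈ 69

ΔY ≈ 69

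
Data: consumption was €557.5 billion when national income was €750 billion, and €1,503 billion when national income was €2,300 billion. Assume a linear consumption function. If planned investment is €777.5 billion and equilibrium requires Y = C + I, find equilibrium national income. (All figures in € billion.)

Y = 2250

MPC = (1503 − 557.5)/(2300 − 750) = 945.5/1550 = 0.61
a = 557.5 − 0.61(750) = 100
Equilibrium: Y = 100 + 0.61Y + 777.5
0.39Y = 877.5, so Y = 877.5/0.39 = 2250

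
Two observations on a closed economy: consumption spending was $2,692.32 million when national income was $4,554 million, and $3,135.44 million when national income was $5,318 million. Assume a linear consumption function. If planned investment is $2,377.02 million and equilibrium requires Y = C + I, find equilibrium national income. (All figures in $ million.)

Y = 5781

MPC = (3135.44 − 2692.32)/(5318 − 4554) = 443.12/764 = 0.58
a = 2692.32 − 0.58(4554) = 51
Equilibrium: Y = 51 + 0.58Y + 2377.02
0.42Y = 2428.02, so Y = 2428.02/0.42 = 5781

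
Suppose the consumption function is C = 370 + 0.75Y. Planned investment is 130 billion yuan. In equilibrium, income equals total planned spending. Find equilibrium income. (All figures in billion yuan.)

Y = C + I = 370 + 0.75Y + 130
Y − 0.75Y = 500
0.25Y = 500, so Y = 500/0.25 = 2000

Y = 2000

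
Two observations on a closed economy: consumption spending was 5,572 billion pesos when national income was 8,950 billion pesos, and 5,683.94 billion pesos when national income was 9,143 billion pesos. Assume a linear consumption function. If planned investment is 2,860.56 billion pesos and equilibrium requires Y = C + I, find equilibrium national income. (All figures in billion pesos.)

MPC = (5683.94 − 5572)/(9143 − 8950) = 111.94/193 = 0.58
a = 5572 − 0.58(8950) = 381
Equilibrium: Y = 381 + 0.58Y + 2860.56
0.42Y = 3241.56, so Y = 3241.56/0.42 = 7718

Y = 7718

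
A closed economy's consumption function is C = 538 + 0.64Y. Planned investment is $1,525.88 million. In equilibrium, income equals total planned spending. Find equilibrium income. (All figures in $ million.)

Y = C + I = 538 + 0.64Y + 1525.88
Y − 0.64Y = 2063.88
0.36Y = 2063.88, so Y = 2063.88/0.36 = 5733

Y = 5733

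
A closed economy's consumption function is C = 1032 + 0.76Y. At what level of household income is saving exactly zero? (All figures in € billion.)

At break-even, C = Y: 1032 + 0.76Y = Y
0.24Y = 1032, so Y = 1032/0.24 = 4300

Y = 4300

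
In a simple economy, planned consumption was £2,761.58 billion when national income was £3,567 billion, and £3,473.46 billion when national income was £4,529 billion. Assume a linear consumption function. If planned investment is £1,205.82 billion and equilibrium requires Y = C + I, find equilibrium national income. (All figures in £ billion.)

Y = 5107

MPC = (3473.46 − 2761.58)/(4529 − 3567) = 711.88/962 = 0.74
a = 2761.58 − 0.74(3567) = 122
Equilibrium: Y = 122 + 0.74Y + 1205.82
0.26Y = 1327.82, so Y = 1327.82/0.26 = 5107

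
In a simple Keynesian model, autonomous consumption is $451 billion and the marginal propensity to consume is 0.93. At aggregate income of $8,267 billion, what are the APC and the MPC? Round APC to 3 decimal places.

APC = 0.985; MPC = 0.93

MPC = 0.93 (the slope of the consumption function)
C = 451 + 0.93(8267) = 8139.31, so APC = 8139.31/8267 = 0.985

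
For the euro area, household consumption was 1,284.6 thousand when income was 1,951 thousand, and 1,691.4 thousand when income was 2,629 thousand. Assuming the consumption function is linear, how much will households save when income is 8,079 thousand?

MPC = (1691.4 − 1284.6)/(2629 − 1951) = 406.8/678 = 0.6
a = 1284.6 − 0.6(1951) = 1284.6 − 1170.6 = 114
C = 114 + 0.6(8079) = 4961.4
S = 8079 − 4961.4 = 3117.6

S = 3117.6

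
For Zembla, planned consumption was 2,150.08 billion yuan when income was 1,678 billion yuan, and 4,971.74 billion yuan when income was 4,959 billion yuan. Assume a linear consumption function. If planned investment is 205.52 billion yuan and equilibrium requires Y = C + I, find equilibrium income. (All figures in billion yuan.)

Y = 6518

MPC = (4971.74 − 2150.08)/(4959 − 1678) = 2821.66/3281 = 0.86
a = 2150.08 − 0.86(1678) = 707
Equilibrium: Y = 707 + 0.86Y + 205.52
0.14Y = 912.52, so Y = 912.52/0.14 = 6518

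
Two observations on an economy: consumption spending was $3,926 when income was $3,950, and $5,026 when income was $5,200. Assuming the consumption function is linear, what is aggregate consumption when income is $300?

MPC = (5026 − 3926)/(5200 − 3950) = 1100/1250 = 0.88
a = 3926 − 0.88(3950) = 3926 − 3476 = 450
C = 450 + 0.88(300) = 450 + 264 = 714

C = 714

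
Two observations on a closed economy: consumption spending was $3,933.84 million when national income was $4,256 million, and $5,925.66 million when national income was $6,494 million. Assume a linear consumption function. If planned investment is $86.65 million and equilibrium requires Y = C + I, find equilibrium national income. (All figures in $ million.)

MPC = (5925.66 − 3933.84)/(6494 − 4256) = 1991.82/2238 = 0.89
a = 3933.84 − 0.89(4256) = 146
Equilibrium: Y = 146 + 0.89Y + 86.65
0.11Y = 232.65, so Y = 232.65/0.11 = 2115

Y = 2115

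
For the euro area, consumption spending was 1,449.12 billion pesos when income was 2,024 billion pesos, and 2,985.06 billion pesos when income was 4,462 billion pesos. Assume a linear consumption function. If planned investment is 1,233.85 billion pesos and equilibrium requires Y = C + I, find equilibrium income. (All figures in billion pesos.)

MPC = (2985.06 − 1449.12)/(4462 − 2024) = 1535.94/2438 = 0.63
a = 1449.12 − 0.63(2024) = 174
Equilibrium: Y = 174 + 0.63Y + 1233.85
0.37Y = 1407.85, so Y = 1407.85/0.37 = 3805

Y = 3805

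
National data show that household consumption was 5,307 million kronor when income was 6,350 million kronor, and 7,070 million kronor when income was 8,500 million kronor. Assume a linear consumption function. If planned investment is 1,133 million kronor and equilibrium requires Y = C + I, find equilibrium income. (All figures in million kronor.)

MPC = (7070 − 5307)/(8500 − 6350) = 1763/2150 = 0.82
a = 5307 − 0.82(6350) = 100
Equilibrium: Y = 100 + 0.82Y + 1133
0.18Y = 1233, so Y = 1233/0.18 = 6850

Y = 6850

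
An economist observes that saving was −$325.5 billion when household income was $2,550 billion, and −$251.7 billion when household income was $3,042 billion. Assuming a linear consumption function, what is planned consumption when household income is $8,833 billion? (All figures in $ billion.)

MPS = ΔS/ΔY = (-251.7 − (-325.5))/(3042 − 2550) = 73.8/492 = 0.15
MPC = 1 − MPS = 0.85
Autonomous saving = -325.5 − 0.15(2550) = -708, so a = 708
C = 708 + 0.85(8833) = 708 + 7508.05 = 8216.05

C = 8216.05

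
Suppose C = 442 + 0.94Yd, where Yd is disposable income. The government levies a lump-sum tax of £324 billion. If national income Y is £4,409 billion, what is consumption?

C = 4281.9

Yd = Y − T = 4409 − 324 = 4085
C = 442 + 0.94(4085) = 442 + 3839.9 = 4281.9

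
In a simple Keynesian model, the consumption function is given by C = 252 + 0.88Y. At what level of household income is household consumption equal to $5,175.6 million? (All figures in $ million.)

252 + 0.88Y = 5175.6
0.88Y = 4923.6, so Y = 4923.6/0.88 = 5595

Y = 5595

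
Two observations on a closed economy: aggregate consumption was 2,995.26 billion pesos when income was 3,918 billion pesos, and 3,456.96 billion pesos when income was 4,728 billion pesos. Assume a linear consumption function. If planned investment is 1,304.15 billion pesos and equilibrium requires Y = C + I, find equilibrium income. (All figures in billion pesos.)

MPC = (3456.96 − 2995.26)/(4728 − 3918) = 461.7/810 = 0.57
a = 2995.26 − 0.57(3918) = 762
Equilibrium: Y = 762 + 0.57Y + 1304.15
0.43Y = 2066.15, so Y = 2066.15/0.43 = 4805

Y = 4805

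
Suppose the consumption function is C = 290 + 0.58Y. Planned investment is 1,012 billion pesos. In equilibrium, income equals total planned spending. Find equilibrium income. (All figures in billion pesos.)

Y = 3100

Y = C + I = 290 + 0.58Y + 1012
Y − 0.58Y = 1302
0.42Y = 1302, so Y = 1302/0.42 = 3100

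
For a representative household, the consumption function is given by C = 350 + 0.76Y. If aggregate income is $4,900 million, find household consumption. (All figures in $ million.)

C = 350 + 0.76(4900) = 350 + 3724 = 4074

C = 4074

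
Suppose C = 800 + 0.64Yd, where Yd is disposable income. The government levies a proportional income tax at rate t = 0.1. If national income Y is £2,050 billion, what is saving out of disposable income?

S = -135.8

Yd = (1 − 0.1)(2050) = 0.9(2050) = 1845
C = 800 + 0.64(1845) = 800 + 1180.8 = 1980.8
S = Yd − C = 1845 − 1980.8 = -135.8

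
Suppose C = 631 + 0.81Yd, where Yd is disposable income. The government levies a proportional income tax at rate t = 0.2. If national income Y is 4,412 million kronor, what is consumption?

C = 3489.976

Yd = (1 − 0.2)(4412) = 0.8(4412) = 3529.6
C = 631 + 0.81(3529.6) = 631 + 2858.976 = 3489.976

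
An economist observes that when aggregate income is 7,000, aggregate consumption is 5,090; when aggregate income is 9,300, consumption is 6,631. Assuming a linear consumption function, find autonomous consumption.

a = 400

MPC = ΔC/ΔY = (6631 − 5090)/(9300 − 7000) = 1541/2300 = 0.67
a = C − MPC·Y = 5090 − 0.67(7000) = 5090 − 4690 = 400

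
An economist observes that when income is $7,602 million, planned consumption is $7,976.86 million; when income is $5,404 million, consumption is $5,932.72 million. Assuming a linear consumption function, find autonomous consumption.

a = 907

MPC = ΔC/ΔY = (7976.86 − 5932.72)/(7602 − 5404) = 2044.14/2198 = 0.93
a = C − MPC·Y = 5932.72 − 0.93(5404) = 5932.72 − 5025.72 = 907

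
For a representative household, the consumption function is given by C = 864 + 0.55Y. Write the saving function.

S = Y − C = Y − (864 + 0.55Y) = -864 + (1 − 0.55)Y

S = -864 + 0.45Y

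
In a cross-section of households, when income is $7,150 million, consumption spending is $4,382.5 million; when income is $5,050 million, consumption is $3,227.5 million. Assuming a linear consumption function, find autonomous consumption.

MPC = ΔC/ΔY = (4382.5 − 3227.5)/(7150 − 5050) = 1155/2100 = 0.55
a = C − MPC·Y = 3227.5 − 0.55(5050) = 3227.5 − 2777.5 = 450

a = 450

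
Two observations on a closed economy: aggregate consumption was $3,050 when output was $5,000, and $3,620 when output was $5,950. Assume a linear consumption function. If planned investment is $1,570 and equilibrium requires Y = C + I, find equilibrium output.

MPC = (3620 − 3050)/(5950 − 5000) = 570/950 = 0.6
a = 3050 − 0.6(5000) = 50
Equilibrium: Y = 50 + 0.6Y + 1570
0.4Y = 1620, so Y = 1620/0.4 = 4050

Y = 4050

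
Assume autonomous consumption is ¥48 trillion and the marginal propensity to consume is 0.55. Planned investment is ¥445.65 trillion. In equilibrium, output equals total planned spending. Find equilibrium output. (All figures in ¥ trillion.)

Y = C + I = 48 + 0.55Y + 445.65
Y − 0.55Y = 493.65
0.45Y = 493.65, so Y = 493.65/0.45 = 1097

Y = 1097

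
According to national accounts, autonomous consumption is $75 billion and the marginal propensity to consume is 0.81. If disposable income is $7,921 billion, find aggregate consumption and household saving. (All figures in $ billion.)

C = 75 + 0.81(7921) = 75 + 6416.01 = 6491.01
S = Y − C = 7921 − 6491.01 = 1429.99

C = 6491.01; S = 1429.99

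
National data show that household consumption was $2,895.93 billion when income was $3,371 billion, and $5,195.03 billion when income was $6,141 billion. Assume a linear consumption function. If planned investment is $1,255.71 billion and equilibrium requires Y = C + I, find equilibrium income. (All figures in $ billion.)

Y = 7963

MPC = (5195.03 − 2895.93)/(6141 − 3371) = 2299.1/2770 = 0.83
a = 2895.93 − 0.83(3371) = 98
Equilibrium: Y = 98 + 0.83Y + 1255.71
0.17Y = 1353.71, so Y = 1353.71/0.17 = 7963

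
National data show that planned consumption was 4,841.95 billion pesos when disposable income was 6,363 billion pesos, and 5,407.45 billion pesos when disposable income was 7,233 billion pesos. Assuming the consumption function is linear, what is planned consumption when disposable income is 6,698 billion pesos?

C = 5059.7

MPC = (5407.45 − 4841.95)/(7233 − 6363) = 565.5/870 = 0.65
a = 4841.95 − 0.65(6363) = 4841.95 − 4135.95 = 706
C = 706 + 0.65(6698) = 706 + 4353.7 = 5059.7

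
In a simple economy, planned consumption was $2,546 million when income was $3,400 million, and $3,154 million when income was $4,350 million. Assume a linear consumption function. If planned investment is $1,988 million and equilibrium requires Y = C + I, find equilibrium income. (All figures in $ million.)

MPC = (3154 − 2546)/(4350 − 3400) = 608/950 = 0.64
a = 2546 − 0.64(3400) = 370
Equilibrium: Y = 370 + 0.64Y + 1988
0.36Y = 2358, so Y = 2358/0.36 = 6550

Y = 6550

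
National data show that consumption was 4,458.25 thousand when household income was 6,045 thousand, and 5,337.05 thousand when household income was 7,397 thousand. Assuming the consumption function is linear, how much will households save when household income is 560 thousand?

S = -333

MPC = (5337.05 − 4458.25)/(7397 − 6045) = 878.8/1352 = 0.65
a = 4458.25 − 0.65(6045) = 4458.25 − 3929.25 = 529
C = 529 + 0.65(560) = 893
S = 560 − 893 = -333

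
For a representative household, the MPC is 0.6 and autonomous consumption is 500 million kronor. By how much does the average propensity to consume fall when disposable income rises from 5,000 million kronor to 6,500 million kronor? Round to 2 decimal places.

ΔAPC = 0.02

At Y = 5000: C = 500 + 0.6(5000) = 3500, APC = 3500/5000 = 0.700
At Y = 6500: C = 4400, APC = 4400/6500 = 0.677
Fall in APC = 0.700 − 0.677 = 0.023 ≈ 0.02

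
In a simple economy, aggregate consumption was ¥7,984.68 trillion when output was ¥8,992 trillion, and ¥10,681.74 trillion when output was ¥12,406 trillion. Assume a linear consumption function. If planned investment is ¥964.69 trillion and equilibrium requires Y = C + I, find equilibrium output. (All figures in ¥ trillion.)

Y = 8789

MPC = (10681.74 − 7984.68)/(12406 − 8992) = 2697.06/3414 = 0.79
a = 7984.68 − 0.79(8992) = 881
Equilibrium: Y = 881 + 0.79Y + 964.69
0.21Y = 1845.69, so Y = 1845.69/0.21 = 8789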